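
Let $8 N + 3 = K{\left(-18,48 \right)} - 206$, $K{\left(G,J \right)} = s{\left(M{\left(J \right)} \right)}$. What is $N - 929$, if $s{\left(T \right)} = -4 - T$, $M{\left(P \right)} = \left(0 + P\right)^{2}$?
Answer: $- \frac{9949}{8} \approx -1243.6$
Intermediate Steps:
$M{\left(P \right)} = P^{2}$
$K{\left(G,J \right)} = -4 - J^{2}$
$N = - \frac{2517}{8}$ ($N = - \frac{3}{8} + \frac{\left(-4 - 48^{2}\right) - 206}{8} = - \frac{3}{8} + \frac{\left(-4 - 2304\right) - 206}{8} = - \frac{3}{8} + \frac{-2308 - 206}{8} = - \frac{3}{8} + \frac{1}{8} \left(-2514\right) = - \frac{3}{8} - \frac{1257}{4} = - \frac{2517}{8} \approx -314.63$)
$N - 929 = - \frac{2517}{8} - 929 = - \frac{9949}{8}$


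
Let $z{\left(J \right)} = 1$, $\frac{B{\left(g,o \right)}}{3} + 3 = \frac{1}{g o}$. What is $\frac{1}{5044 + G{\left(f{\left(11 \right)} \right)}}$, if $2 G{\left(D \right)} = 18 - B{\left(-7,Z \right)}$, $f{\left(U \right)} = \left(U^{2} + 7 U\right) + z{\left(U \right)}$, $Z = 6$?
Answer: $\frac{28}{141611} \approx 0.00019772$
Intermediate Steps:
$B{\left(g,o \right)} = -9 + \frac{3}{g o}$
$f{\left(U \right)} = 1 + U^{2} + 7 U$ ($f{\left(U \right)} = \left(U^{2} + 7 U\right) + 1 = 1 + U^{2} + 7 U$)
$G{\left(D \right)} = \frac{379}{28}$ ($G{\left(D \right)} = \frac{18 - \left(-9 + \frac{3}{\left(-7\right) 6}\right)}{2} = \frac{18 - \left(-9 + 3 \left(- \frac{1}{7}\right) \frac{1}{6}\right)}{2} = \frac{18 - \left(-9 - \frac{1}{14}\right)}{2} = \frac{18 - - \frac{127}{14}}{2} = \frac{18 + \frac{127}{14}}{2} = \frac{1}{2} \cdot \frac{379}{14} = \frac{379}{28}$)
$\frac{1}{5044 + G{\left(f{\left(11 \right)} \right)}} = \frac{1}{5044 + \frac{379}{28}} = \frac{1}{\frac{141611}{28}} = \frac{28}{141611}$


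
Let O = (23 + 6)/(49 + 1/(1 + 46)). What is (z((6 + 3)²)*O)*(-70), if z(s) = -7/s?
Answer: 333935/93312 ≈ 3.5787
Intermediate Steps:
O = 1363/2304 (O = 29/(49 + 1/47) = 29/(2304/47) = 29*(47/2304) = 1363/2304 ≈ 0.59158)
(z((6 + 3)²)*O)*(-70) = (-7/(6 + 3)²*(1363/2304))*(-70) = (-7/(9²)*(1363/2304))*(-70) = (-7/81*(1363/2304))*(-70) = (-7*1/81*(1363/2304))*(-70) = -7/81*1363/2304*(-70) = -9541/186624*(-70) = 333935/93312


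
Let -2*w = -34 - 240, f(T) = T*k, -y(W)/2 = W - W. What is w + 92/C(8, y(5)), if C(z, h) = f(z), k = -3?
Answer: 799/6 ≈ 133.17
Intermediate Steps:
y(W) = 0 (y(W) = -2*(W - W) = -2*0 = 0)
f(T) = -3*T (f(T) = T*(-3) = -3*T)
C(z, h) = -3*z
w = 137 (w = -(-34 - 240)/2 = -½*(-274) = 137)
w + 92/C(8, y(5)) = 137 + 92/((-3*8)) = 137 + 92/(-24) = 137 + 92*(-1/24) = 137 - 23/6 = 799/6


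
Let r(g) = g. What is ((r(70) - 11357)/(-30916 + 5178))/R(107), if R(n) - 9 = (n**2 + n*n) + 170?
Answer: 11287/593955826 ≈ 1.9003e-5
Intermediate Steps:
R(n) = 179 + 2*n**2 (R(n) = 9 + ((n**2 + n*n) + 170) = 9 + ((n**2 + n**2) + 170) = 9 + (2*n**2 + 170) = 9 + (170 + 2*n**2) = 179 + 2*n**2)
((r(70) - 11357)/(-30916 + 5178))/R(107) = ((70 - 11357)/(-30916 + 5178))/(179 + 2*107**2) = (-11287/(-25738))/(179 + 2*11449) = (-11287*(-1/25738))/(179 + 22898) = (11287/25738)/23077 = (11287/25738)*(1/23077) = 11287/593955826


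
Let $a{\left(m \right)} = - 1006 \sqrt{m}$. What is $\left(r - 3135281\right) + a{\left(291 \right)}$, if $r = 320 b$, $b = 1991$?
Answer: $-2498161 - 1006 \sqrt{291} \approx -2.5153 \cdot 10^{6}$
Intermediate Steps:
$r = 637120$ ($r = 320 \cdot 1991 = 637120$)
$\left(r - 3135281\right) + a{\left(291 \right)} = \left(637120 - 3135281\right) - 1006 \sqrt{291} = -2498161 - 1006 \sqrt{291}$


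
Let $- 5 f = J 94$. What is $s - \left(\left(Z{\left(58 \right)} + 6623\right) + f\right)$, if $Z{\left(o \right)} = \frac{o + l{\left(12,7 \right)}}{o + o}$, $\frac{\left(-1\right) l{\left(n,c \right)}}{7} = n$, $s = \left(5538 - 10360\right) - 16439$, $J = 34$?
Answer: $- \frac{7900927}{290} \approx -27245.0$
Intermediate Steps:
$s = -21261$ ($s = -4822 - 16439 = -21261$)
$l{\left(n,c \right)} = - 7 n$
$f = - \frac{3196}{5}$ ($f = - \frac{34 \cdot 94}{5} = \left(- \frac{1}{5}\right) 3196 = - \frac{3196}{5} \approx -639.2$)
$Z{\left(o \right)} = \frac{-84 + o}{2 o}$ ($Z{\left(o \right)} = \frac{o - 84}{o + o} = \frac{o - 84}{2 o} = \left(-84 + o\right) \frac{1}{2 o} = \frac{-84 + o}{2 o}$)
$s - \left(\left(Z{\left(58 \right)} + 6623\right) + f\right) = -21261 - \left(\left(\frac{-84 + 58}{2 \cdot 58} + 6623\right) - \frac{3196}{5}\right) = -21261 - \left(\left(\frac{1}{2} \cdot \frac{1}{58} \left(-26\right) + 6623\right) - \frac{3196}{5}\right) = -21261 - \left(\left(- \frac{13}{58} + 6623\right) - \frac{3196}{5}\right) = -21261 - \left(\frac{384121}{58} - \frac{3196}{5}\right) = -21261 - \frac{1735237}{290} = - \frac{7900927}{290}$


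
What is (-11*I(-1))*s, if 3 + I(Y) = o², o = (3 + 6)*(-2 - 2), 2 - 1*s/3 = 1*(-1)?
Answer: -128007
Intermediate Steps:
s = 9 (s = 6 - 3*(-1) = 6 + 3 = 9)
o = -36 (o = 9*(-4) = -36)
I(Y) = 1293 (I(Y) = -3 + (-36)² = -3 + 1296 = 1293)
(-11*I(-1))*s = -11*1293*9 = -14223*9 = -128007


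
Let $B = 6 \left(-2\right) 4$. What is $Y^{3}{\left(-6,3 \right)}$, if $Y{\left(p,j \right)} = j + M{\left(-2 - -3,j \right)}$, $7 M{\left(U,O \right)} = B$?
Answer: $- \frac{19683}{343} \approx -57.385$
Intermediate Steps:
$B = -48$ ($B = \left(-12\right) 4 = -48$)
$M{\left(U,O \right)} = - \frac{48}{7}$ ($M{\left(U,O \right)} = \frac{1}{7} \left(-48\right) = - \frac{48}{7}$)
$Y{\left(p,j \right)} = - \frac{48}{7} + j$ ($Y{\left(p,j \right)} = j - \frac{48}{7} = - \frac{48}{7} + j$)
$Y^{3}{\left(-6,3 \right)} = \left(- \frac{48}{7} + 3\right)^{3} = \left(- \frac{27}{7}\right)^{3} = - \frac{19683}{343}$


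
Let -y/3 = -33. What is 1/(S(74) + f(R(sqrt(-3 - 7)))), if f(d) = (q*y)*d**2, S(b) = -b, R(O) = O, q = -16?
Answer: 1/15766 ≈ 6.3428e-5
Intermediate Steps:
y = 99 (y = -3*(-33) = 99)
f(d) = -1584*d**2 (f(d) = (-16*99)*d**2 = -1584*d**2)
1/(S(74) + f(R(sqrt(-3 - 7)))) = 1/(-1*74 - 1584*(sqrt(-3 - 7))**2) = 1/(-74 - 1584*(sqrt(-10))**2) = 1/(-74 - 1584*(I*sqrt(10))**2) = 1/(-74 - 1584*(-10)) = 1/(-74 + 15840) = 1/15766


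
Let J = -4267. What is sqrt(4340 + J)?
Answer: sqrt(73) ≈ 8.5440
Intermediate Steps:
sqrt(4340 + J) = sqrt(4340 - 4267) = sqrt(73)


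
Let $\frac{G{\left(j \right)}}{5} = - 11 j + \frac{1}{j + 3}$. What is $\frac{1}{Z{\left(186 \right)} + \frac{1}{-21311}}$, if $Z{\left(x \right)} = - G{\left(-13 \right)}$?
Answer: $- \frac{42622}{30453421} \approx -0.0013996$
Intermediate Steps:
$G{\left(j \right)} = - 55 j + \frac{5}{3 + j}$ ($G{\left(j \right)} = 5 \left(- 11 j + \frac{1}{j + 3}\right) = 5 \left(- 11 j + \frac{1}{3 + j}\right) = 5 \left(\frac{1}{3 + j} - 11 j\right) = - 55 j + \frac{5}{3 + j}$)
$Z{\left(x \right)} = - \frac{1429}{2}$ ($Z{\left(x \right)} = - \frac{5 \left(1 - -429 - 11 \left(-13\right)^{2}\right)}{3 - 13} = - \frac{5 \left(1 + 429 - 1859\right)}{-10} = - \frac{5 \left(-1\right) \left(1 + 429 - 1859\right)}{10} = - \frac{5 \left(-1\right) \left(-1429\right)}{10} = \left(-1\right) \frac{1429}{2} = - \frac{1429}{2}$)
$\frac{1}{Z{\left(186 \right)} + \frac{1}{-21311}} = \frac{1}{- \frac{1429}{2} + \frac{1}{-21311}} = \frac{1}{- \frac{1429}{2} - \frac{1}{21311}} = \frac{1}{- \frac{30453421}{42622}} = - \frac{42622}{30453421}$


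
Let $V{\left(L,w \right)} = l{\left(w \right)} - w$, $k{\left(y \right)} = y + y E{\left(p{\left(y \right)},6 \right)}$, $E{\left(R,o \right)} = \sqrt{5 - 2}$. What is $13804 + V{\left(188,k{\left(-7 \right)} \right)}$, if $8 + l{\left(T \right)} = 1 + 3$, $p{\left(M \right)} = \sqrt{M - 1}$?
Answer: $13807 + 7 \sqrt{3} \approx 13819.0$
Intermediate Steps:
$p{\left(M \right)} = \sqrt{-1 + M}$
$E{\left(R,o \right)} = \sqrt{3}$
$k{\left(y \right)} = y + y \sqrt{3}$
$l{\left(T \right)} = -4$ ($l{\left(T \right)} = -8 + \left(1 + 3\right) = -8 + 4 = -4$)
$V{\left(L,w \right)} = -4 - w$
$13804 + V{\left(188,k{\left(-7 \right)} \right)} = 13804 - \left(4 - 7 \left(1 + \sqrt{3}\right)\right) = 13804 - \left(-3 - 7 \sqrt{3}\right) = 13804 + \left(3 + 7 \sqrt{3}\right) = 13807 + 7 \sqrt{3}$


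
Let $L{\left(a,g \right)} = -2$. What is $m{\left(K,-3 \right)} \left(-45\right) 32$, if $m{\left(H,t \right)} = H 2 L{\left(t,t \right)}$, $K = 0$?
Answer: $0$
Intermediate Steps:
$m{\left(H,t \right)} = - 4 H$ ($m{\left(H,t \right)} = H 2 \left(-2\right) = 2 H \left(-2\right) = - 4 H$)
$m{\left(K,-3 \right)} \left(-45\right) 32 = \left(-4\right) 0 \left(-45\right) 32 = 0 \left(-45\right) 32 = 0 \cdot 32 = 0$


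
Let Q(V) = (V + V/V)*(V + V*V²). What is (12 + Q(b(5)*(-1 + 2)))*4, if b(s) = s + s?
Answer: 44488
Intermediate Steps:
b(s) = 2*s
Q(V) = (1 + V)*(V + V³) (Q(V) = (V + 1)*(V + V³) = (1 + V)*(V + V³))
(12 + Q(b(5)*(-1 + 2)))*4 = (12 + ((2*5)*(-1 + 2))*(1 + (2*5)*(-1 + 2) + ((2*5)*(-1 + 2))² + ((2*5)*(-1 + 2))³))*4 = (12 + (10*1)*(1 + 10*1 + (10*1)² + (10*1)³))*4 = (12 + 10*(1 + 10 + 10² + 10³))*4 = (12 + 10*(1 + 10 + 100 + 1000))*4 = (12 + 10*1111)*4 = (12 + 11110)*4 = 11122*4 = 44488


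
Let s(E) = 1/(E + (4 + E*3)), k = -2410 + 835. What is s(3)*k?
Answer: -1575/16 ≈ -98.438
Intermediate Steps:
k = -1575
s(E) = 1/(4 + 4*E) (s(E) = 1/(E + (4 + 3*E)) = 1/(4 + 4*E))
s(3)*k = (1/(4*(1 + 3)))*(-1575) = ((¼)/4)*(-1575) = ((¼)*(¼))*(-1575) = (1/16)*(-1575) = -1575/16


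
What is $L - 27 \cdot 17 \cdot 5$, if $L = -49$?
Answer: $-2344$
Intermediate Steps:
$L - 27 \cdot 17 \cdot 5 = -49 - 27 \cdot 17 \cdot 5 = -49 - 2295 = -2344$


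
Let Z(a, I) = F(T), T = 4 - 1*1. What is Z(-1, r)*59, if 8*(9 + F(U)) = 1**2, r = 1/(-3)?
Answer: -4189/8 ≈ -523.63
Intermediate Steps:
r = -1/3 ≈ -0.33333
T = 3 (T = 4 - 1 = 3)
F(U) = -71/8 (F(U) = -9 + (1/8)*1**2 = -9 + (1/8)*1 = -9 + 1/8 = -71/8)
Z(a, I) = -71/8
Z(-1, r)*59 = -71/8*59 = -4189/8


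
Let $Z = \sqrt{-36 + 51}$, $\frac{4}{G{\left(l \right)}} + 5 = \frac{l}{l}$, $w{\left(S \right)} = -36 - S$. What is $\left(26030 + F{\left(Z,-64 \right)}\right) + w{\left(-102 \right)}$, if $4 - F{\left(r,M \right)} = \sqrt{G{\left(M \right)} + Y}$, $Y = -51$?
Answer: $26100 - 2 i \sqrt{13} \approx 26100.0 - 7.2111 i$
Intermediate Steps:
$G{\left(l \right)} = -1$ ($G{\left(l \right)} = \frac{4}{-5 + \frac{l}{l}} = \frac{4}{-5 + 1} = \frac{4}{-4} = 4 \left(- \frac{1}{4}\right) = -1$)
$Z = \sqrt{15} \approx 3.873$
$F{\left(r,M \right)} = 4 - 2 i \sqrt{13}$ ($F{\left(r,M \right)} = 4 - \sqrt{-1 - 51} = 4 - \sqrt{-52} = 4 - 2 i \sqrt{13}$)
$\left(26030 + F{\left(Z,-64 \right)}\right) + w{\left(-102 \right)} = \left(26030 + \left(4 - 2 i \sqrt{13}\right)\right) - -66 = \left(26034 - 2 i \sqrt{13}\right) + \left(-36 + 102\right) = \left(26034 - 2 i \sqrt{13}\right) + 66 = 26100 - 2 i \sqrt{13}$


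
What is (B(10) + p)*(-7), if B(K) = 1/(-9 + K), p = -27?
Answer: 182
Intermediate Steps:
(B(10) + p)*(-7) = (1/(-9 + 10) - 27)*(-7) = (1/1 - 27)*(-7) = (1 - 27)*(-7) = -26*(-7) = 182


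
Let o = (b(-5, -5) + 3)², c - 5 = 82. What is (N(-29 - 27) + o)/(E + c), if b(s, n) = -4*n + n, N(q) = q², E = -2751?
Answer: -865/666 ≈ -1.2988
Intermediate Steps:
c = 87 (c = 5 + 82 = 87)
b(s, n) = -3*n
o = 324 (o = (-3*(-5) + 3)² = (15 + 3)² = 18² = 324)
(N(-29 - 27) + o)/(E + c) = ((-29 - 27)² + 324)/(-2751 + 87) = ((-56)² + 324)/(-2664) = (3136 + 324)*(-1/2664) = 3460*(-1/2664) = -865/666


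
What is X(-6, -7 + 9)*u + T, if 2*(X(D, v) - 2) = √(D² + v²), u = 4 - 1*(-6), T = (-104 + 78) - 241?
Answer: -247 + 10*√10 ≈ -215.38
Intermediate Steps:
T = -267 (T = -26 - 241 = -267)
u = 10 (u = 4 + 6 = 10)
X(D, v) = 2 + √(D² + v²)/2
X(-6, -7 + 9)*u + T = (2 + √((-6)² + (-7 + 9)²)/2)*10 - 267 = (2 + √(36 + 2²)/2)*10 - 267 = (2 + √(36 + 4)/2)*10 - 267 = (2 + √40/2)*10 - 267 = (2 + (2*√10)/2)*10 - 267 = (2 + √10)*10 - 267 = (20 + 10*√10) - 267 = -247 + 10*√10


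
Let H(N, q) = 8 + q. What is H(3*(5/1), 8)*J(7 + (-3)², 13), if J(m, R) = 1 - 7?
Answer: -96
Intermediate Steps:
J(m, R) = -6
H(3*(5/1), 8)*J(7 + (-3)², 13) = (8 + 8)*(-6) = 16*(-6) = -96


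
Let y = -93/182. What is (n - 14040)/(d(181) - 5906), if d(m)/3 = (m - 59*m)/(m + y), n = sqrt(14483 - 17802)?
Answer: 230599980/99869051 - 32849*I*sqrt(3319)/199738102 ≈ 2.309 - 0.0094747*I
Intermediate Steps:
y = -93/182 (y = -93*1/182 = -93/182 ≈ -0.51099)
n = I*sqrt(3319) (n = sqrt(-3319) = I*sqrt(3319) ≈ 57.611*I)
d(m) = -174*m/(-93/182 + m) (d(m) = 3*((m - 59*m)/(m - 93/182)) = 3*((-58*m)/(-93/182 + m)) = 3*(-58*m/(-93/182 + m)) = -174*m/(-93/182 + m))
(n - 14040)/(d(181) - 5906) = (I*sqrt(3319) - 14040)/(-31668*181/(-93 + 182*181) - 5906) = (-14040 + I*sqrt(3319))/(-31668*181/(-93 + 32942) - 5906) = (-14040 + I*sqrt(3319))/(-31668*181/32849 - 5906) = (-14040 + I*sqrt(3319))/(-31668*181*1/32849 - 5906) = (-14040 + I*sqrt(3319))/(-5731908/32849 - 5906) = (-14040 + I*sqrt(3319))/(-199738102/32849) = (-14040 + I*sqrt(3319))*(-32849/199738102) = 230599980/99869051 - 32849*I*sqrt(3319)/199738102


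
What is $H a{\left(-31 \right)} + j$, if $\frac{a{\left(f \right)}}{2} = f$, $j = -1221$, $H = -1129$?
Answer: $68777$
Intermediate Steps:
$a{\left(f \right)} = 2 f$
$H a{\left(-31 \right)} + j = - 1129 \cdot 2 \left(-31\right) - 1221 = \left(-1129\right) \left(-62\right) - 1221 = 69998 - 1221 = 68777$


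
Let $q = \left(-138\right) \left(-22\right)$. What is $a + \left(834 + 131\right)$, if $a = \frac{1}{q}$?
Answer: $\frac{2929741}{3036} \approx 965.0$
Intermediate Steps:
$q = 3036$
$a = \frac{1}{3036} \approx 0.00032938$
$a + \left(834 + 131\right) = \frac{1}{3036} + \left(834 + 131\right) = \frac{1}{3036} + 965 = \frac{2929741}{3036}$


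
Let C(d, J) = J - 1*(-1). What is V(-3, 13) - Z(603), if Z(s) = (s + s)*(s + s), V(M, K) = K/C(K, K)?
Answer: -20362091/14 ≈ -1.4544e+6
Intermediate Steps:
C(d, J) = 1 + J (C(d, J) = J + 1 = 1 + J)
V(M, K) = K/(1 + K)
Z(s) = 4*s² (Z(s) = (2*s)*(2*s) = 4*s²)
V(-3, 13) - Z(603) = 13/(1 + 13) - 4*603² = 13/14 - 4*363609 = 13*(1/14) - 1*1454436 = 13/14 - 1454436 = -20362091/14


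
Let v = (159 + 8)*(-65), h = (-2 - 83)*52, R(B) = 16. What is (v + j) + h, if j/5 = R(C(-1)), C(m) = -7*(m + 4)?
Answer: -15195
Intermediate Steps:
C(m) = -28 - 7*m (C(m) = -7*(4 + m) = -28 - 7*m)
j = 80 (j = 5*16 = 80)
h = -4420 (h = -85*52 = -4420)
v = -10855 (v = 167*(-65) = -10855)
(v + j) + h = (-10855 + 80) - 4420 = -10775 - 4420 = -15195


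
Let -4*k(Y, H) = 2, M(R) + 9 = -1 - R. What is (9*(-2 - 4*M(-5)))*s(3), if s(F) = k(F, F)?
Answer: -81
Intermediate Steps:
M(R) = -10 - R (M(R) = -9 + (-1 - R) = -10 - R)
k(Y, H) = -1/2 (k(Y, H) = -1/4*2 = -1/2)
s(F) = -1/2
(9*(-2 - 4*M(-5)))*s(3) = (9*(-2 - 4*(-10 - 1*(-5))))*(-1/2) = (9*(-2 - 4*(-10 + 5)))*(-1/2) = (9*(-2 - 4*(-5)))*(-1/2) = (9*(-2 + 20))*(-1/2) = (9*18)*(-1/2) = 162*(-1/2) = -81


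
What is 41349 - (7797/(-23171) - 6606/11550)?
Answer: 1844378552571/44604175 ≈ 41350.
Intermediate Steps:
41349 - (7797/(-23171) - 6606/11550) = 41349 - (7797*(-1/23171) - 6606*1/11550) = 41349 - (-7797/23171 - 1101/1925) = 41349 - 1*(-40520496/44604175) = 41349 + 40520496/44604175 = 1844378552571/44604175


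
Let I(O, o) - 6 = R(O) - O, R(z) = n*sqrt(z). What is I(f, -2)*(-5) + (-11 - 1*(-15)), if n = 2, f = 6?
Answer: 4 - 10*sqrt(6) ≈ -20.495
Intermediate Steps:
R(z) = 2*sqrt(z)
I(O, o) = 6 - O + 2*sqrt(O) (I(O, o) = 6 + (2*sqrt(O) - O) = 6 + (-O + 2*sqrt(O)) = 6 - O + 2*sqrt(O))
I(f, -2)*(-5) + (-11 - 1*(-15)) = (6 - 1*6 + 2*sqrt(6))*(-5) + (-11 - 1*(-15)) = (6 - 6 + 2*sqrt(6))*(-5) + (-11 + 15) = (2*sqrt(6))*(-5) + 4 = -10*sqrt(6) + 4 = 4 - 10*sqrt(6)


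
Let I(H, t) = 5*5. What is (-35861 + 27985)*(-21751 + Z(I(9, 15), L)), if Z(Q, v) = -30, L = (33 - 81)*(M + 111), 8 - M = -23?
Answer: 171547156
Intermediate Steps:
M = 31 (M = 8 - 1*(-23) = 8 + 23 = 31)
I(H, t) = 25
L = -6816 (L = (33 - 81)*(31 + 111) = -48*142 = -6816)
(-35861 + 27985)*(-21751 + Z(I(9, 15), L)) = (-35861 + 27985)*(-21751 - 30) = -7876*(-21781) = 171547156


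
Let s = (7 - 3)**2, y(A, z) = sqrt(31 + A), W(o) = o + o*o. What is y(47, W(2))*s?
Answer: 16*sqrt(78) ≈ 141.31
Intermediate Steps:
W(o) = o + o**2
s = 16 (s = 4**2 = 16)
y(47, W(2))*s = sqrt(31 + 47)*16 = sqrt(78)*16 = 16*sqrt(78)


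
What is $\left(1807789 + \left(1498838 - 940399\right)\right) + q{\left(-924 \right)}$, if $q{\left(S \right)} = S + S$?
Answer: $2364380$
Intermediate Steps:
$q{\left(S \right)} = 2 S$
$\left(1807789 + \left(1498838 - 940399\right)\right) + q{\left(-924 \right)} = \left(1807789 + \left(1498838 - 940399\right)\right) + 2 \left(-924\right) = \left(1807789 + 558439\right) - 1848 = 2366228 - 1848 = 2364380$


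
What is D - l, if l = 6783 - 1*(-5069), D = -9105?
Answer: -20957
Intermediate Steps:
l = 11852 (l = 6783 + 5069 = 11852)
D - l = -9105 - 1*11852 = -9105 - 11852 = -20957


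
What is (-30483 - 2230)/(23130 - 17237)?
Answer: -32713/5893 ≈ -5.5512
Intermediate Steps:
(-30483 - 2230)/(23130 - 17237) = -32713/5893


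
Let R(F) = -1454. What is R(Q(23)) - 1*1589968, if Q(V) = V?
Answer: -1591422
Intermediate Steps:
R(Q(23)) - 1*1589968 = -1454 - 1*1589968 = -1454 - 1589968 = -1591422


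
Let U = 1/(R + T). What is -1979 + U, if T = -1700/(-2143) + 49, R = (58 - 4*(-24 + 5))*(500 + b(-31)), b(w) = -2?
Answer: -283221382814/143113383 ≈ -1979.0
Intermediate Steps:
R = 66732 (R = (58 - 4*(-24 + 5))*(500 - 2) = (58 - 4*(-19))*498 = (58 + 76)*498 = 134*498 = 66732)
T = 106707/2143 (T = -1700*(-1/2143) + 49 = 1700/2143 + 49 = 106707/2143 ≈ 49.793)
U = 2143/143113383 (U = 1/(66732 + 106707/2143) = 1/(143113383/2143) = 2143/143113383 ≈ 1.4974e-5)
-1979 + U = -1979 + 2143/143113383 = -283221382814/143113383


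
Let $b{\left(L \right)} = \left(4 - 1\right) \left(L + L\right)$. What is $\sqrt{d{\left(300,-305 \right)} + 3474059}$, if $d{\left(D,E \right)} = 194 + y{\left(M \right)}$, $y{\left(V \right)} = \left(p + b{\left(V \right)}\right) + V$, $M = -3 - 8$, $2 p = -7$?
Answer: $\frac{\sqrt{13896690}}{2} \approx 1863.9$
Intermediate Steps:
$p = - \frac{7}{2}$ ($p = \frac{1}{2} \left(-7\right) = - \frac{7}{2} \approx -3.5$)
$M = -11$
$b{\left(L \right)} = 6 L$ ($b{\left(L \right)} = 3 \cdot 2 L = 6 L$)
$y{\left(V \right)} = - \frac{7}{2} + 7 V$ ($y{\left(V \right)} = \left(- \frac{7}{2} + 6 V\right) + V = - \frac{7}{2} + 7 V$)
$d{\left(D,E \right)} = \frac{227}{2}$ ($d{\left(D,E \right)} = 194 + \left(- \frac{7}{2} + 7 \left(-11\right)\right) = 194 - \frac{161}{2} = \frac{227}{2}$)
$\sqrt{d{\left(300,-305 \right)} + 3474059} = \sqrt{\frac{227}{2} + 3474059} = \sqrt{\frac{6948345}{2}} = \frac{\sqrt{13896690}}{2}$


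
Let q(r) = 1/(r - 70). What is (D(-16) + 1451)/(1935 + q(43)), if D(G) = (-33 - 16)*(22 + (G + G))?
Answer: 52407/52244 ≈ 1.0031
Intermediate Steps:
D(G) = -1078 - 98*G (D(G) = -49*(22 + 2*G) = -1078 - 98*G)
q(r) = 1/(-70 + r)
(D(-16) + 1451)/(1935 + q(43)) = ((-1078 - 98*(-16)) + 1451)/(1935 + 1/(-70 + 43)) = ((-1078 + 1568) + 1451)/(1935 + 1/(-27)) = (490 + 1451)/(1935 - 1/27) = 1941/(52244/27) = 1941*(27/52244) = 52407/52244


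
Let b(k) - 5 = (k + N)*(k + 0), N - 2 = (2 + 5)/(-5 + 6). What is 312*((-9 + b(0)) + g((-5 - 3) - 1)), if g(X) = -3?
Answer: -2184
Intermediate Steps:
N = 9 (N = 2 + (2 + 5)/(-5 + 6) = 2 + 7/1 = 2 + 7*1 = 2 + 7 = 9)
b(k) = 5 + k*(9 + k) (b(k) = 5 + (k + 9)*(k + 0) = 5 + (9 + k)*k = 5 + k*(9 + k))
312*((-9 + b(0)) + g((-5 - 3) - 1)) = 312*((-9 + (5 + 0² + 9*0)) - 3) = 312*((-9 + (5 + 0 + 0)) - 3) = 312*((-9 + 5) - 3) = 312*(-4 - 3) = 312*(-7) = -2184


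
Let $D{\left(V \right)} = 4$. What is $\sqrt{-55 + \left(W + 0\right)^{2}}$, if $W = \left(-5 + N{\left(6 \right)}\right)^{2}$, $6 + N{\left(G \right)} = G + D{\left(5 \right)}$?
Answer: $3 i \sqrt{6} \approx 7.3485 i$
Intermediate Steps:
$N{\left(G \right)} = -2 + G$ ($N{\left(G \right)} = -6 + \left(G + 4\right) = -6 + \left(4 + G\right) = -2 + G$)
$W = 1$ ($W = \left(-5 + \left(-2 + 6\right)\right)^{2} = \left(-5 + 4\right)^{2} = \left(-1\right)^{2} = 1$)
$\sqrt{-55 + \left(W + 0\right)^{2}} = \sqrt{-55 + \left(1 + 0\right)^{2}} = \sqrt{-55 + 1^{2}} = \sqrt{-55 + 1} = \sqrt{-54} = 3 i \sqrt{6}$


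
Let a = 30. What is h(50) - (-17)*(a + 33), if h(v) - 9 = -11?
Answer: 1069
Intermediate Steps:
h(v) = -2 (h(v) = 9 - 11 = -2)
h(50) - (-17)*(a + 33) = -2 - (-17)*(30 + 33) = -2 - (-17)*63 = -2 - 1*(-1071) = -2 + 1071 = 1069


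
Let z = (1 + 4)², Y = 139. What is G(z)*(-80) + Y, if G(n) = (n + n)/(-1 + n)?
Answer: -83/3 ≈ -27.667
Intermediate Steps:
z = 25 (z = 5² = 25)
G(n) = 2*n/(-1 + n) (G(n) = (2*n)/(-1 + n) = 2*n/(-1 + n))
G(z)*(-80) + Y = (2*25/(-1 + 25))*(-80) + 139 = (2*25/24)*(-80) + 139 = (2*25*(1/24))*(-80) + 139 = (25/12)*(-80) + 139 = -500/3 + 139 = -83/3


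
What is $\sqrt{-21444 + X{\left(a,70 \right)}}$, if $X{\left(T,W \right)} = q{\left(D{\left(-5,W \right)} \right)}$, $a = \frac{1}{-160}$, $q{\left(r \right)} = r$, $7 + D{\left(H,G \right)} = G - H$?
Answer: $8 i \sqrt{334} \approx 146.21 i$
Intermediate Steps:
$D{\left(H,G \right)} = -7 + G - H$ ($D{\left(H,G \right)} = -7 + \left(G - H\right) = -7 + G - H$)
$a = - \frac{1}{160} \approx -0.00625$
$X{\left(T,W \right)} = -2 + W$ ($X{\left(T,W \right)} = -7 + W - -5 = -7 + W + 5 = -2 + W$)
$\sqrt{-21444 + X{\left(a,70 \right)}} = \sqrt{-21444 + \left(-2 + 70\right)} = \sqrt{-21444 + 68} = \sqrt{-21376} = 8 i \sqrt{334}$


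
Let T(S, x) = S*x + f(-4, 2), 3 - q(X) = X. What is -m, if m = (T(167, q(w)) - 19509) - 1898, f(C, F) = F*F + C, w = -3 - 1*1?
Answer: 20238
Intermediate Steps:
w = -4 (w = -3 - 1 = -4)
q(X) = 3 - X
f(C, F) = C + F**2 (f(C, F) = F**2 + C = C + F**2)
T(S, x) = S*x (T(S, x) = S*x + (-4 + 2**2) = S*x + (-4 + 4) = S*x + 0 = S*x)
m = -20238 (m = (167*(3 - 1*(-4)) - 19509) - 1898 = (167*(3 + 4) - 19509) - 1898 = (167*7 - 19509) - 1898 = (1169 - 19509) - 1898 = -18340 - 1898 = -20238)
-m = -1*(-20238) = 20238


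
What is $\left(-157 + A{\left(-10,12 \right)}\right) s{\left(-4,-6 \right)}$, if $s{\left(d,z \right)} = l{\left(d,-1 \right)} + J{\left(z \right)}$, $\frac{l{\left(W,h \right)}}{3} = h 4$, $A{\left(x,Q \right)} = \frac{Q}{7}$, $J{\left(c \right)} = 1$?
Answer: $\frac{11957}{7} \approx 1708.1$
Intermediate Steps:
$A{\left(x,Q \right)} = \frac{Q}{7}$ ($A{\left(x,Q \right)} = Q \frac{1}{7} = \frac{Q}{7}$)
$l{\left(W,h \right)} = 12 h$ ($l{\left(W,h \right)} = 3 h 4 = 3 \cdot 4 h = 12 h$)
$s{\left(d,z \right)} = -11$ ($s{\left(d,z \right)} = 12 \left(-1\right) + 1 = -12 + 1 = -11$)
$\left(-157 + A{\left(-10,12 \right)}\right) s{\left(-4,-6 \right)} = \left(-157 + \frac{1}{7} \cdot 12\right) \left(-11\right) = \left(-157 + \frac{12}{7}\right) \left(-11\right) = \left(- \frac{1087}{7}\right) \left(-11\right) = \frac{11957}{7}$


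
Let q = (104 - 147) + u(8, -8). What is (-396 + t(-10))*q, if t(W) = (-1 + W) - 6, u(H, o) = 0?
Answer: 17759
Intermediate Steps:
q = -43 (q = (104 - 147) + 0 = -43 + 0 = -43)
t(W) = -7 + W
(-396 + t(-10))*q = (-396 + (-7 - 10))*(-43) = (-396 - 17)*(-43) = -413*(-43) = 17759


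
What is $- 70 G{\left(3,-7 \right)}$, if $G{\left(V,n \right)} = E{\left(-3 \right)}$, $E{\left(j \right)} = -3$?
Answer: $210$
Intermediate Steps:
$G{\left(V,n \right)} = -3$
$- 70 G{\left(3,-7 \right)} = \left(-70\right) \left(-3\right) = 210$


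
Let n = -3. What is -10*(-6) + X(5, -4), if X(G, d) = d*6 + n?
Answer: 33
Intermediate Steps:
X(G, d) = -3 + 6*d (X(G, d) = d*6 - 3 = 6*d - 3 = -3 + 6*d)
-10*(-6) + X(5, -4) = -10*(-6) + (-3 + 6*(-4)) = 60 + (-3 - 24) = 60 - 27 = 33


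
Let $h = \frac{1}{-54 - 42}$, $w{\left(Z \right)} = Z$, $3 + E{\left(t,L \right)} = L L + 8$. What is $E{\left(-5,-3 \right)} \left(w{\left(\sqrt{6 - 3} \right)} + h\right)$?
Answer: $- \frac{7}{48} + 14 \sqrt{3} \approx 24.103$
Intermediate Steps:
$E{\left(t,L \right)} = 5 + L^{2}$ ($E{\left(t,L \right)} = -3 + \left(L L + 8\right) = -3 + \left(L^{2} + 8\right) = -3 + \left(8 + L^{2}\right) = 5 + L^{2}$)
$h = - \frac{1}{96}$ ($h = \frac{1}{-96} = - \frac{1}{96} \approx -0.010417$)
$E{\left(-5,-3 \right)} \left(w{\left(\sqrt{6 - 3} \right)} + h\right) = \left(5 + \left(-3\right)^{2}\right) \left(\sqrt{6 - 3} - \frac{1}{96}\right) = \left(5 + 9\right) \left(\sqrt{3} - \frac{1}{96}\right) = 14 \left(- \frac{1}{96} + \sqrt{3}\right) = - \frac{7}{48} + 14 \sqrt{3}$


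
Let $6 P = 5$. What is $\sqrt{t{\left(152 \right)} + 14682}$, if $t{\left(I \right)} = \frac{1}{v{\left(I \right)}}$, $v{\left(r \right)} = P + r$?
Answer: $\frac{10 \sqrt{123459378}}{917} \approx 121.17$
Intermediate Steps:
$P = \frac{5}{6}$ ($P = \frac{1}{6} \cdot 5 = \frac{5}{6} \approx 0.83333$)
$v{\left(r \right)} = \frac{5}{6} + r$
$t{\left(I \right)} = \frac{1}{\frac{5}{6} + I}$
$\sqrt{t{\left(152 \right)} + 14682} = \sqrt{\frac{6}{5 + 6 \cdot 152} + 14682} = \sqrt{\frac{6}{5 + 912} + 14682} = \sqrt{\frac{6}{917} + 14682} = \sqrt{\frac{13463400}{917}} = \frac{10 \sqrt{123459378}}{917}$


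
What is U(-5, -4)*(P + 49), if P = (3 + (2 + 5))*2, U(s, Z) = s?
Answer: -345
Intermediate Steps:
P = 20 (P = (3 + 7)*2 = 10*2 = 20)
U(-5, -4)*(P + 49) = -5*(20 + 49) = -5*69 = -345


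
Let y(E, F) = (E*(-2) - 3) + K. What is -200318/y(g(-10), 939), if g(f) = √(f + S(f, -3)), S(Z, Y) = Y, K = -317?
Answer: 16025440/25613 - 100159*I*√13/25613 ≈ 625.68 - 14.099*I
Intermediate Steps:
g(f) = √(-3 + f) (g(f) = √(f - 3) = √(-3 + f))
y(E, F) = -320 - 2*E (y(E, F) = (E*(-2) - 3) - 317 = (-2*E - 3) - 317 = (-3 - 2*E) - 317 = -320 - 2*E)
-200318/y(g(-10), 939) = -200318/(-320 - 2*√(-3 - 10)) = -200318/(-320 - 2*I*√13)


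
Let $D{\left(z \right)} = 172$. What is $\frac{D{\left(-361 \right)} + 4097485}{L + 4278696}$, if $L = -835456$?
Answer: $\frac{4097657}{3443240} \approx 1.1901$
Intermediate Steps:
$\frac{D{\left(-361 \right)} + 4097485}{L + 4278696} = \frac{172 + 4097485}{-835456 + 4278696} = \frac{4097657}{3443240}$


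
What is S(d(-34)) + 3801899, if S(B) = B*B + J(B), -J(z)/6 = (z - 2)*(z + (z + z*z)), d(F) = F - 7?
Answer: 4216122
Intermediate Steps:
d(F) = -7 + F
J(z) = -6*(-2 + z)*(z² + 2*z) (J(z) = -6*(z - 2)*(z + (z + z*z)) = -6*(-2 + z)*(z + (z + z²)) = -6*(-2 + z)*(z² + 2*z))
S(B) = B² + 6*B*(4 - B²) (S(B) = B*B + 6*B*(4 - B²) = B² + 6*B*(4 - B²))
S(d(-34)) + 3801899 = (-7 - 34)*(24 + (-7 - 34) - 6*(-7 - 34)²) + 3801899 = -41*(24 - 41 - 6*(-41)²) + 3801899 = -41*(24 - 41 - 6*1681) + 3801899 = -41*(24 - 41 - 10086) + 3801899 = -41*(-10103) + 3801899 = 414223 + 3801899 = 4216122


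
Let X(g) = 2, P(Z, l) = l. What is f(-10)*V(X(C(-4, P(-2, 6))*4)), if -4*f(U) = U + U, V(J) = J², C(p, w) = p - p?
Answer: 20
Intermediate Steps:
C(p, w) = 0
f(U) = -U/2 (f(U) = -(U + U)/4 = -U/2)
f(-10)*V(X(C(-4, P(-2, 6))*4)) = -½*(-10)*2² = 5*4 = 20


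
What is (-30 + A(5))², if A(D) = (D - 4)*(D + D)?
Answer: 400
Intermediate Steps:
A(D) = 2*D*(-4 + D) (A(D) = (-4 + D)*(2*D) = 2*D*(-4 + D))
(-30 + A(5))² = (-30 + 2*5*(-4 + 5))² = (-30 + 2*5*1)² = (-30 + 10)² = (-20)² = 400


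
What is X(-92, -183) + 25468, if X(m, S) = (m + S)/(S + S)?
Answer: 9321563/366 ≈ 25469.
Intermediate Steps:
X(m, S) = (S + m)/(2*S) (X(m, S) = (S + m)/((2*S)) = (S + m)*(1/(2*S)) = (S + m)/(2*S))
X(-92, -183) + 25468 = (½)*(-183 - 92)/(-183) + 25468 = (½)*(-1/183)*(-275) + 25468 = 275/366 + 25468 = 9321563/366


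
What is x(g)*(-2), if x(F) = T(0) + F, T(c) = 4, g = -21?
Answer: 34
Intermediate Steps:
x(F) = 4 + F
x(g)*(-2) = (4 - 21)*(-2) = -17*(-2) = 34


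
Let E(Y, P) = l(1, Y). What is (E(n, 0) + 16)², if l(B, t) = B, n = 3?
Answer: 289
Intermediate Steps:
E(Y, P) = 1
(E(n, 0) + 16)² = (1 + 16)² = 17² = 289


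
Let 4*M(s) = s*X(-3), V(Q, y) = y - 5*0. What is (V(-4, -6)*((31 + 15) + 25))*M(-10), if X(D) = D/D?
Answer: 1065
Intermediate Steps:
X(D) = 1
V(Q, y) = y (V(Q, y) = y + 0 = y)
M(s) = s/4 (M(s) = (s*1)/4 = s/4)
(V(-4, -6)*((31 + 15) + 25))*M(-10) = (-6*((31 + 15) + 25))*((¼)*(-10)) = -6*(46 + 25)*(-5/2) = -6*71*(-5/2) = -426*(-5/2) = 1065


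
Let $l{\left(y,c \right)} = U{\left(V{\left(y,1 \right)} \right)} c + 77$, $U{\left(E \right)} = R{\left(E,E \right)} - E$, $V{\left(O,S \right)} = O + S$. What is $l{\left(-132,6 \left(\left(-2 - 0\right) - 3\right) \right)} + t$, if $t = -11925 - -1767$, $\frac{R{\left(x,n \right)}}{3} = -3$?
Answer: $-13741$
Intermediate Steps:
$R{\left(x,n \right)} = -9$ ($R{\left(x,n \right)} = 3 \left(-3\right) = -9$)
$U{\left(E \right)} = -9 - E$
$l{\left(y,c \right)} = 77 + c \left(-10 - y\right)$ ($l{\left(y,c \right)} = \left(-9 - \left(y + 1\right)\right) c + 77 = \left(-9 - \left(1 + y\right)\right) c + 77 = \left(-10 - y\right) c + 77 = c \left(-10 - y\right) + 77 = 77 + c \left(-10 - y\right)$)
$t = -10158$ ($t = -11925 + 1767 = -10158$)
$l{\left(-132,6 \left(\left(-2 - 0\right) - 3\right) \right)} + t = \left(77 - 6 \left(\left(-2 - 0\right) - 3\right) \left(10 - 132\right)\right) - 10158 = \left(77 - 6 \left(\left(-2 + 0\right) - 3\right) \left(-122\right)\right) - 10158 = \left(77 - 6 \left(-2 - 3\right) \left(-122\right)\right) - 10158 = \left(77 - 6 \left(-5\right) \left(-122\right)\right) - 10158 = \left(77 - \left(-30\right) \left(-122\right)\right) - 10158 = \left(77 - 3660\right) - 10158 = -3583 - 10158 = -13741$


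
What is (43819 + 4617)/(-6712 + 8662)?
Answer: 24218/975 ≈ 24.839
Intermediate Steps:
(43819 + 4617)/(-6712 + 8662) = 48436/1950 = 48436*(1/1950) = 24218/975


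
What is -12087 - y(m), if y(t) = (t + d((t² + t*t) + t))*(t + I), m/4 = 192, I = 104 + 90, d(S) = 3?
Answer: -753789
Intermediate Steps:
I = 194
m = 768 (m = 4*192 = 768)
y(t) = (3 + t)*(194 + t) (y(t) = (t + 3)*(t + 194) = (3 + t)*(194 + t))
-12087 - y(m) = -12087 - (582 + 768² + 197*768) = -12087 - (582 + 589824 + 151296) = -12087 - 1*741702 = -12087 - 741702 = -753789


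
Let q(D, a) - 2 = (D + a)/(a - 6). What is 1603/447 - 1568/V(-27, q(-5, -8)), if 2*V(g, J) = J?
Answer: -19559365/18327 ≈ -1067.2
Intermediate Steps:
q(D, a) = 2 + (D + a)/(-6 + a) (q(D, a) = 2 + (D + a)/(a - 6) = 2 + (D + a)/(-6 + a))
V(g, J) = J/2
1603/447 - 1568/V(-27, q(-5, -8)) = 1603/447 - 1568*2*(-6 - 8)/(-12 - 5 + 3*(-8)) = 1603*(1/447) - 1568*(-28/(-12 - 5 - 24)) = 1603/447 - 1568/((-1/14*(-41))/2) = 1603/447 - 1568/((½)*(41/14)) = 1603/447 - 1568/41/28 = 1603/447 - 1568*28/41 = 1603/447 - 43904/41 = -19559365/18327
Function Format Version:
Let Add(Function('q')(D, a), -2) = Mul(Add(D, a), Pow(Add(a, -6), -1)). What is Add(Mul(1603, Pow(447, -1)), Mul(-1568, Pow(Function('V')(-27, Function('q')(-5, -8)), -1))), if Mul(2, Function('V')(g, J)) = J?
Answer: Rational(-19559365, 18327) ≈ -1067.2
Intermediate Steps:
Function('q')(D, a) = Add(2, Mul(Pow(Add(-6, a), -1), Add(D, a))) (Function('q')(D, a) = Add(2, Mul(Add(D, a), Pow(Add(a, -6), -1))) = Add(2, Mul(Add(D, a), Pow(Add(-6, a), -1))) = Add(2, Mul(Pow(Add(-6, a), -1), Add(D, a))))
Function('V')(g, J) = Mul(Rational(1, 2), J)
Add(Mul(1603, Pow(447, -1)), Mul(-1568, Pow(Function('V')(-27, Function('q')(-5, -8)), -1))) = Add(Mul(1603, Pow(447, -1)), Mul(-1568, Pow(Mul(Rational(1, 2), Mul(Pow(Add(-6, -8), -1), Add(-12, -5, Mul(3, -8)))), -1))) = Add(Mul(1603, Rational(1, 447)), Mul(-1568, Pow(Mul(Rational(1, 2), Mul(Pow(-14, -1), Add(-12, -5, -24))), -1))) = Add(Rational(1603, 447), Mul(-1568, Pow(Mul(Rational(1, 2), Mul(Rational(-1, 14), -41)), -1))) = Add(Rational(1603, 447), Mul(-1568, Pow(Mul(Rational(1, 2), Rational(41, 14)), -1))) = Add(Rational(1603, 447), Mul(-1568, Pow(Rational(41, 28), -1))) = Add(Rational(1603, 447), Mul(-1568, Rational(28, 41))) = Add(Rational(1603, 447), Rational(-43904, 41)) = Rational(-19559365, 18327)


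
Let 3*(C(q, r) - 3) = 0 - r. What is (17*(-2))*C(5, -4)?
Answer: -442/3 ≈ -147.33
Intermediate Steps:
C(q, r) = 3 - r/3 (C(q, r) = 3 + (0 - r)/3 = 3 + (-r)/3 = 3 - r/3)
(17*(-2))*C(5, -4) = (17*(-2))*(3 - 1/3*(-4)) = -34*(3 + 4/3) = -34*13/3 = -442/3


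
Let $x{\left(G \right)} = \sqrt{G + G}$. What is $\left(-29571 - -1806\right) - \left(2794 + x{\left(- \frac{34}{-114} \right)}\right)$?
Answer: $-30559 - \frac{\sqrt{1938}}{57} \approx -30560.0$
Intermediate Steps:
$x{\left(G \right)} = \sqrt{2} \sqrt{G}$ ($x{\left(G \right)} = \sqrt{2 G} = \sqrt{2} \sqrt{G}$)
$\left(-29571 - -1806\right) - \left(2794 + x{\left(- \frac{34}{-114} \right)}\right) = \left(-29571 - -1806\right) - \left(2794 + \sqrt{2} \sqrt{- \frac{34}{-114}}\right) = \left(-29571 + \left(-10158 + 11964\right)\right) - \left(2794 + \sqrt{2} \sqrt{\left(-34\right) \left(- \frac{1}{114}\right)}\right) = \left(-29571 + 1806\right) - \left(2794 + \sqrt{2} \sqrt{\frac{17}{57}}\right) = -27765 - \left(2794 + \sqrt{2} \frac{\sqrt{969}}{57}\right) = -27765 - \left(2794 + \frac{\sqrt{1938}}{57}\right) = -30559 - \frac{\sqrt{1938}}{57}$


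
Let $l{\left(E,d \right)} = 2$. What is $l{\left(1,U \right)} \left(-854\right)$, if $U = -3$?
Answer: $-1708$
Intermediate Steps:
$l{\left(1,U \right)} \left(-854\right) = 2 \left(-854\right) = -1708$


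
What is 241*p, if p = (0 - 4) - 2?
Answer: -1446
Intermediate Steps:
p = -6 (p = -4 - 2 = -6)
241*p = 241*(-6) = -1446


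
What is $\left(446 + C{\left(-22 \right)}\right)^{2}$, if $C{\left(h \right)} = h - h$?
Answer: $198916$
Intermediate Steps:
$C{\left(h \right)} = 0$
$\left(446 + C{\left(-22 \right)}\right)^{2} = \left(446 + 0\right)^{2} = 446^{2} = 198916$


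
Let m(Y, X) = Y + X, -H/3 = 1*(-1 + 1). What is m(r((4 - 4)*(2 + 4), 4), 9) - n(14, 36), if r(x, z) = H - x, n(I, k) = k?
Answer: -27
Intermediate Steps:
H = 0 (H = -3*(-1 + 1) = -3*0 = 0)
r(x, z) = -x (r(x, z) = 0 - x = -x)
m(Y, X) = X + Y
m(r((4 - 4)*(2 + 4), 4), 9) - n(14, 36) = (9 - (4 - 4)*(2 + 4)) - 1*36 = (9 - 0*6) - 36 = (9 - 1*0) - 36 = (9 + 0) - 36 = 9 - 36 = -27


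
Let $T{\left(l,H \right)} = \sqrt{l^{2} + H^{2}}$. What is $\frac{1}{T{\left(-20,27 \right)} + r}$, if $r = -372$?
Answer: $- \frac{372}{137255} - \frac{\sqrt{1129}}{137255} \approx -0.0029551$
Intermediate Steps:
$T{\left(l,H \right)} = \sqrt{H^{2} + l^{2}}$
$\frac{1}{T{\left(-20,27 \right)} + r} = \frac{1}{\sqrt{27^{2} + \left(-20\right)^{2}} - 372} = \frac{1}{\sqrt{729 + 400} - 372} = \frac{1}{\sqrt{1129} - 372} = \frac{1}{-372 + \sqrt{1129}}$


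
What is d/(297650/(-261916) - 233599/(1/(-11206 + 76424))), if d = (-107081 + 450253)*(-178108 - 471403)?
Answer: 29189750997318536/1995126741288381 ≈ 14.631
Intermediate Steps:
d = -222893988892 (d = 343172*(-649511) = -222893988892)
d/(297650/(-261916) - 233599/(1/(-11206 + 76424))) = -222893988892/(297650/(-261916) - 233599/(1/(-11206 + 76424))) = -222893988892/(297650*(-1/261916) - 233599/(1/65218)) = -222893988892/(-148825/130958 - 233599/1/65218) = -222893988892/(-148825/130958 - 233599*65218) = -222893988892/(-148825/130958 - 15234859582) = -222893988892/(-1995126741288381/130958) = -222893988892*(-130958/1995126741288381) = 29189750997318536/1995126741288381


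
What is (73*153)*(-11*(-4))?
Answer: 491436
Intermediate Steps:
(73*153)*(-11*(-4)) = 11169*44 = 491436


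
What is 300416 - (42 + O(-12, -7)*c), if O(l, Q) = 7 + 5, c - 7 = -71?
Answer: 301142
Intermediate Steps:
c = -64 (c = 7 - 71 = -64)
O(l, Q) = 12
300416 - (42 + O(-12, -7)*c) = 300416 - (42 + 12*(-64)) = 300416 - (42 - 768) = 300416 - 1*(-726) = 300416 + 726 = 301142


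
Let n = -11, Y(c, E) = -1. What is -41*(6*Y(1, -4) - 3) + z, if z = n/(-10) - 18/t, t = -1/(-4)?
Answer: 2981/10 ≈ 298.10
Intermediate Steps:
t = ¼ (t = -1*(-¼) = ¼ ≈ 0.25000)
z = -709/10 (z = -11/(-10) - 18/¼ = -11*(-⅒) - 18*4 = 11/10 - 72 = -709/10 ≈ -70.900)
-41*(6*Y(1, -4) - 3) + z = -41*(6*(-1) - 3) - 709/10 = -41*(-6 - 3) - 709/10 = -41*(-9) - 709/10 = 369 - 709/10 = 2981/10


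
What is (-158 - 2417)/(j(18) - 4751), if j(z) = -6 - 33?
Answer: 515/958 ≈ 0.53758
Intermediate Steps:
j(z) = -39
(-158 - 2417)/(j(18) - 4751) = (-158 - 2417)/(-39 - 4751) = -2575/(-4790) = -2575*(-1/4790) = 515/958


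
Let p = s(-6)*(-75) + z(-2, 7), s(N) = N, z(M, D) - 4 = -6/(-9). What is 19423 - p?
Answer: 56905/3 ≈ 18968.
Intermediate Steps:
z(M, D) = 14/3 (z(M, D) = 4 - 6/(-9) = 4 - 6*(-⅑) = 4 + ⅔ = 14/3)
p = 1364/3 (p = -6*(-75) + 14/3 = 450 + 14/3 = 1364/3 ≈ 454.67)
19423 - p = 19423 - 1*1364/3 = 19423 - 1364/3 = 56905/3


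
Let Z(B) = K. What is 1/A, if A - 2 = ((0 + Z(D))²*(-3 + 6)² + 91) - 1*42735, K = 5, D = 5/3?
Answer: -1/42417 ≈ -2.3575e-5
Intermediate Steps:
D = 5/3 (D = 5*(⅓) = 5/3 ≈ 1.6667)
Z(B) = 5
A = -42417 (A = 2 + (((0 + 5)²*(-3 + 6)² + 91) - 1*42735) = 2 + ((5²*3² + 91) - 42735) = 2 + ((25*9 + 91) - 42735) = 2 + ((225 + 91) - 42735) = 2 + (316 - 42735) = 2 - 42419 = -42417)
1/A = 1/(-42417) = -1/42417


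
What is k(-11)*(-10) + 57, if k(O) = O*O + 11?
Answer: -1263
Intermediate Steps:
k(O) = 11 + O² (k(O) = O² + 11 = 11 + O²)
k(-11)*(-10) + 57 = (11 + (-11)²)*(-10) + 57 = (11 + 121)*(-10) + 57 = 132*(-10) + 57 = -1320 + 57 = -1263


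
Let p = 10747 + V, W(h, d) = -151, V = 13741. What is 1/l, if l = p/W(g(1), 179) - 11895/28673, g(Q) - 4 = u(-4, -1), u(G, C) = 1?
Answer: -4329623/703940569 ≈ -0.0061506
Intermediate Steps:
g(Q) = 5 (g(Q) = 4 + 1 = 5)
p = 24488 (p = 10747 + 13741 = 24488)
l = -703940569/4329623 (l = 24488/(-151) - 11895/28673 = 24488*(-1/151) - 11895*1/28673 = -24488/151 - 11895/28673 = -703940569/4329623 ≈ -162.59)
1/l = 1/(-703940569/4329623) = -4329623/703940569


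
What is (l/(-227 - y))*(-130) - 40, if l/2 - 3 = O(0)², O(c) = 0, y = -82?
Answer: -1004/29 ≈ -34.621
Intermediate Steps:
l = 6 (l = 6 + 2*0² = 6 + 2*0 = 6 + 0 = 6)
(l/(-227 - y))*(-130) - 40 = (6/(-227 - 1*(-82)))*(-130) - 40 = (6/(-227 + 82))*(-130) - 40 = (6/(-145))*(-130) - 40 = (6*(-1/145))*(-130) - 40 = -6/145*(-130) - 40 = 156/29 - 40 = -1004/29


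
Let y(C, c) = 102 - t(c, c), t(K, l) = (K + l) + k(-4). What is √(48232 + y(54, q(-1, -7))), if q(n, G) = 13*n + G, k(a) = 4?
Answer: √48370 ≈ 219.93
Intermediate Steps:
q(n, G) = G + 13*n
t(K, l) = 4 + K + l (t(K, l) = (K + l) + 4 = 4 + K + l)
y(C, c) = 98 - 2*c (y(C, c) = 102 - (4 + c + c) = 102 - (4 + 2*c) = 102 + (-4 - 2*c) = 98 - 2*c)
√(48232 + y(54, q(-1, -7))) = √(48232 + (98 - 2*(-7 + 13*(-1)))) = √(48232 + (98 - 2*(-7 - 13))) = √(48232 + (98 - 2*(-20))) = √(48232 + (98 + 40)) = √(48232 + 138) = √48370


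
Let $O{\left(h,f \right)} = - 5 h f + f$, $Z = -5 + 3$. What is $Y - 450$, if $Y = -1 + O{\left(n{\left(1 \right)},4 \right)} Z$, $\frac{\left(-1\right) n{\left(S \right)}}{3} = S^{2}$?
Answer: $-579$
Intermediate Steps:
$n{\left(S \right)} = - 3 S^{2}$
$Z = -2$
$O{\left(h,f \right)} = f - 5 f h$ ($O{\left(h,f \right)} = - 5 f h + f = f - 5 f h$)
$Y = -129$ ($Y = -1 + 4 \left(1 - 5 \left(- 3 \cdot 1^{2}\right)\right) \left(-2\right) = -1 + 4 \left(1 - 5 \left(\left(-3\right) 1\right)\right) \left(-2\right) = -1 + 4 \left(1 - -15\right) \left(-2\right) = -1 + 4 \left(1 + 15\right) \left(-2\right) = -1 + 4 \cdot 16 \left(-2\right) = -1 + 64 \left(-2\right) = -1 - 128 = -129$)
$Y - 450 = -129 - 450 = -579$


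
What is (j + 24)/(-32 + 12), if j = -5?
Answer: -19/20 ≈ -0.95000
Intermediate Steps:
(j + 24)/(-32 + 12) = (-5 + 24)/(-32 + 12) = 19/(-20) = -1/20*19 = -19/20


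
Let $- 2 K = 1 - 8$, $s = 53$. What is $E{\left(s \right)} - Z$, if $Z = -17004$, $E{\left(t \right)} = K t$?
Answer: $\frac{34379}{2} \approx 17190.0$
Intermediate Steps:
$K = \frac{7}{2}$ ($K = - \frac{1 - 8}{2} = \left(- \frac{1}{2}\right) \left(-7\right) = \frac{7}{2} \approx 3.5$)
$E{\left(t \right)} = \frac{7 t}{2}$
$E{\left(s \right)} - Z = \frac{7}{2} \cdot 53 - -17004 = \frac{371}{2} + 17004 = \frac{34379}{2}$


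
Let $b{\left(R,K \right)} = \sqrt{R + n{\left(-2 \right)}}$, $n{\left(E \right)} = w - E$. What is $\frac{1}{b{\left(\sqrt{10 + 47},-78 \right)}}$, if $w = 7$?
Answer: $\frac{1}{\sqrt{9 + \sqrt{57}}} \approx 0.24581$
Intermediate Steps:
$n{\left(E \right)} = 7 - E$
$b{\left(R,K \right)} = \sqrt{9 + R}$ ($b{\left(R,K \right)} = \sqrt{R + \left(7 - -2\right)} = \sqrt{R + \left(7 + 2\right)} = \sqrt{R + 9} = \sqrt{9 + R}$)
$\frac{1}{b{\left(\sqrt{10 + 47},-78 \right)}} = \frac{1}{\sqrt{9 + \sqrt{10 + 47}}} = \frac{1}{\sqrt{9 + \sqrt{57}}}$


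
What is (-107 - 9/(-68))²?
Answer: 52809289/4624 ≈ 11421.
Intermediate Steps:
(-107 - 9/(-68))² = (-107 - 9*(-1/68))² = (-107 + 9/68)² = (-7267/68)² = 52809289/4624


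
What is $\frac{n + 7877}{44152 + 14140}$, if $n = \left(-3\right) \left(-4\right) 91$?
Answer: $\frac{8969}{58292} \approx 0.15386$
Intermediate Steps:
$n = 1092$ ($n = 12 \cdot 91 = 1092$)
$\frac{n + 7877}{44152 + 14140} = \frac{1092 + 7877}{44152 + 14140} = \frac{8969}{58292}$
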